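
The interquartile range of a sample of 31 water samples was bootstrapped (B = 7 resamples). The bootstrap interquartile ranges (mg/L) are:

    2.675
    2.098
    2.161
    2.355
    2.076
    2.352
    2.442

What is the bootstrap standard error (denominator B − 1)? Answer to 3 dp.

Bootstrap SE is the standard deviation of the 7 replicate interquartile ranges.
Mean of replicates: (2.675 + 2.098 + 2.161 + 2.355 + 2.076 + 2.352 + 2.442) / 7 = 16.1590 / 7 = 2.3084
Sum of squared deviations: (+0.3666)² + (−0.2104)² + (−0.1474)² + (+0.0466)² + (−0.2324)² + (+0.0436)² + (+0.1336)² = 0.2763
Variance = 0.2763 / 6 = 0.0461
SE* = √0.0461

SE* = 0.215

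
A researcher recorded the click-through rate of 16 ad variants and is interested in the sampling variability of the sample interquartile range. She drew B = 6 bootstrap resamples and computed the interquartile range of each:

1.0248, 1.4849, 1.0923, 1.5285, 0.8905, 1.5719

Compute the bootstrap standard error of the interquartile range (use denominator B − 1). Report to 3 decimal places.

Bootstrap SE is the standard deviation of the 6 replicate interquartile ranges.
Mean of replicates: (1.0248 + 1.4849 + 1.0923 + 1.5285 + 0.8905 + 1.5719) / 6 = 7.59290 / 6 = 1.26548
Sum of squared deviations: (−0.24068)² + (+0.21942)² + (−0.17318)² + (+0.26302)² + (−0.37498)² + (+0.30642)² = 0.43975
Variance = 0.43975 / 5 = 0.08795
SE* = √0.08795

SE* = 0.297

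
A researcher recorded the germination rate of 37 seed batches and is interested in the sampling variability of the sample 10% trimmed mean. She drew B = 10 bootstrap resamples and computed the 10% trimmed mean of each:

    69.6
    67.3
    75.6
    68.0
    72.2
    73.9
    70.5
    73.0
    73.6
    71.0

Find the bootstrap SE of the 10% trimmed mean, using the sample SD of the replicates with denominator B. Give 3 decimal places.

Bootstrap SE is the standard deviation of the 10 replicate 10% trimmed means.
Mean of replicates: (69.6 + 67.3 + 75.6 + 68.0 + 72.2 + 73.9 + 70.5 + 73.0 + 73.6 + 71.0) / 10 = 714.7000 / 10 = 71.4700
Sum of squared deviations: (−1.8700)² + (−4.1700)² + (+4.1300)² + (−3.4700)² + (+0.7300)² + (+2.4300)² + (−0.9700)² + (+1.5300)² + (+2.1300)² + (−0.4700)² = 64.4610
Variance = 64.4610 / 10 = 6.4461
SE* = √6.4461

SE* = 2.539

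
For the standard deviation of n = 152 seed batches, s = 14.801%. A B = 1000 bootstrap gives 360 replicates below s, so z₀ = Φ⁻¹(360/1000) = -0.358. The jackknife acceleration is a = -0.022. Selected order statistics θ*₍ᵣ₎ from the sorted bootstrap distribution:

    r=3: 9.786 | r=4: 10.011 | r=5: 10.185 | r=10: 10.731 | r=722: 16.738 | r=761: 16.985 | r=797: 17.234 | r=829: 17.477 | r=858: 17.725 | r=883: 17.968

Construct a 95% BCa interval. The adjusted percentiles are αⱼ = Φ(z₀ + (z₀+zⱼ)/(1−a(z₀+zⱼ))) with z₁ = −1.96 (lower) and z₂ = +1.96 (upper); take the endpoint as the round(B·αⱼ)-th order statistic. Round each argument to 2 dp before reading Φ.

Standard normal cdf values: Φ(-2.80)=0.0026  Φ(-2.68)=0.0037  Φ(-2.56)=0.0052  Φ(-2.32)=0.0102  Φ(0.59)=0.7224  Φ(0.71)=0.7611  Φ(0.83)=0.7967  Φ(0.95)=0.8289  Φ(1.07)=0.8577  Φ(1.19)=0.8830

Lower: z₀ + z₁ = -0.358 + (-1.960) = -2.318; 1 − a(z₀+z₁) = 1 − (-0.022)(-2.318) = 0.9490; argument = -0.358 + (-2.318)/0.9490 = -2.8006 → -2.80.
α₁ = Φ(-2.80) = 0.0026; rank = round(1000 × 0.0026) = 3; θ*₍3₎ = 9.786.
Upper: z₀ + z₂ = 1.602; 1 − a(z₀+z₂) = 1.0352; argument = 1.1895 → 1.19; α₂ = 0.8830; rank = 883; θ*₍883₎ = 17.968.

(9.786, 17.968)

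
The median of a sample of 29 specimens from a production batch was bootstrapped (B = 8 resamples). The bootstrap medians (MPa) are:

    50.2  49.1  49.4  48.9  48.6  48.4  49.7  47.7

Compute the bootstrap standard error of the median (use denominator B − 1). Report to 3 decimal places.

SE* = 0.786

Bootstrap SE is the standard deviation of the 8 replicate medians.
Mean of replicates: (50.2 + 49.1 + 49.4 + 48.9 + 48.6 + 48.4 + 49.7 + 47.7) / 8 = 392.0000 / 8 = 49.0000
Sum of squared deviations: (+1.2000)² + (+0.1000)² + (+0.4000)² + (−0.1000)² + (−0.4000)² + (−0.6000)² + (+0.7000)² + (−1.3000)² = 4.3200
Variance = 4.3200 / 7 = 0.6171
SE* = √0.6171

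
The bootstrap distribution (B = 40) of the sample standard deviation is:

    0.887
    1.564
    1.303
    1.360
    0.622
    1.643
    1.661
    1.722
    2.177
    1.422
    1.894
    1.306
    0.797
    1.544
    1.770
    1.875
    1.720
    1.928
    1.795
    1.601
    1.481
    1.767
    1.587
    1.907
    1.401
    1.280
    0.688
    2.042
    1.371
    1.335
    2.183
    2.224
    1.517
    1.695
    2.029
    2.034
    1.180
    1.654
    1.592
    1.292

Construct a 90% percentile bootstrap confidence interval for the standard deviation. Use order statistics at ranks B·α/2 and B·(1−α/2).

Sorted replicates: 0.622, 0.688, 0.797, 0.887, 1.180, 1.280, 1.292, 1.303, 1.306, 1.335, 1.360, 1.371, 1.401, 1.422, 1.481, 1.517, 1.544, 1.564, 1.587, 1.592, 1.601, 1.643, 1.654, 1.661, 1.695, 1.720, 1.722, 1.767, 1.770, 1.795, 1.875, 1.894, 1.907, 1.928, 2.029, 2.034, 2.042, 2.177, 2.183, 2.224
α = 0.10; lower rank = 40 × 0.050 = 2; upper rank = 40 × 0.950 = 38.
The 2nd smallest replicate is 0.688; the 38th is 2.177.

(0.688, 2.177)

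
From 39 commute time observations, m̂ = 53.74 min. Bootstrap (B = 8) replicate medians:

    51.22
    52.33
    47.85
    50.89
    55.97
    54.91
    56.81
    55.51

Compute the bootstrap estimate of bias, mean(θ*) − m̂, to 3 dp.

mean(θ*) = (51.22 + 52.33 + 47.85 + 50.89 + 55.97 + 54.91 + 56.81 + 55.51) / 8 = 53.1863
bias = 53.1863 − 53.74

bias = −0.554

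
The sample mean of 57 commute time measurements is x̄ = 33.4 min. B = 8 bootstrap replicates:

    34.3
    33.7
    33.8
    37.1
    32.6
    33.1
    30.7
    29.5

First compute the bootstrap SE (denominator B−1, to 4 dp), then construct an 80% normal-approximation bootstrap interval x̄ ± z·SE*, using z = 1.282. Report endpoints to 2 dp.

Mean of replicates = 33.1000; sum of squared deviations = 37.2600; SE* = √(37.2600/7) = 2.3071
Margin = 1.282 × 2.3071 = 2.958
Interval: 33.4 ± 2.958

(30.44, 36.36)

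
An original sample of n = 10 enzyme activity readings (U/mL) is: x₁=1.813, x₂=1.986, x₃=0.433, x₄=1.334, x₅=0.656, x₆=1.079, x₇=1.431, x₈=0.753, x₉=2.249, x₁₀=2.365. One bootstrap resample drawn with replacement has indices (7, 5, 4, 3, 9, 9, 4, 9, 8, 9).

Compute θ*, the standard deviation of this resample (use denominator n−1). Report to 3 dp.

Resample values: 1.431, 0.656, 1.334, 0.433, 2.249, 2.249, 1.334, 2.249, 0.753, 2.249.
Mean = 1.4937; sum of squared deviations = 4.7123
s² = 4.7123 / 9 = 0.5236
s = √0.5236 = 0.724

θ* = 0.724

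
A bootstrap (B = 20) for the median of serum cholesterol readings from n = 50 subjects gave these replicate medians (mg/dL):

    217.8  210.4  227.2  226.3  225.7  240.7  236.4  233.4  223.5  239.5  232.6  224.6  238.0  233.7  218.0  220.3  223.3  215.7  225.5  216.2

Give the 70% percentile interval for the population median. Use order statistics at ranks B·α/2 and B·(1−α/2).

Sorted replicates: 210.4, 215.7, 216.2, 217.8, 218.0, 220.3, 223.3, 223.5, 224.6, 225.5, 225.7, 226.3, 227.2, 232.6, 233.4, 233.7, 236.4, 238.0, 239.5, 240.7
α = 0.30; lower rank = 20 × 0.150 = 3; upper rank = 20 × 0.850 = 17.
The 3rd smallest replicate is 216.2; the 17th is 236.4.

(216.2, 236.4)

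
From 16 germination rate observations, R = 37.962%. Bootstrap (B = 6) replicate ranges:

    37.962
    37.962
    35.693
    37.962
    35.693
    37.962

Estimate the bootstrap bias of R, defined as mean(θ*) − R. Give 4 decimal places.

bias = −0.7563

mean(θ*) = (37.962 + 37.962 + 35.693 + 37.962 + 35.693 + 37.962) / 6 = 37.20567
bias = 37.20567 − 37.962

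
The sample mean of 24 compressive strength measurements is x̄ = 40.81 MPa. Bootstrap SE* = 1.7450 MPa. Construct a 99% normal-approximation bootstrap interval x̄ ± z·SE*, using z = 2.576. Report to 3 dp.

Margin = 2.576 × 1.7450 = 4.4951
Interval: 40.81 ± 4.4951

(36.315, 45.305)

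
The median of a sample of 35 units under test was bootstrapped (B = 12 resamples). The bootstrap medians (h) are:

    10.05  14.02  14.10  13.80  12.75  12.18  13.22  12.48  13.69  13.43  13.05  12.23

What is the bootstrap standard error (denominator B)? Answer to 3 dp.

SE* = 1.073

Bootstrap SE is the standard deviation of the 12 replicate medians.
Mean of replicates: (10.05 + 14.02 + 14.10 + 13.80 + 12.75 + 12.18 + 13.22 + 12.48 + 13.69 + 13.43 + 13.05 + 12.23) / 12 = 155.0000 / 12 = 12.9167
Sum of squared deviations: (−2.8667)² + (+1.1033)² + (+1.1833)² + (+0.8833)² + (−0.1667)² + (−0.7367)² + (+0.3033)² + (−0.4367)² + (+0.7733)² + (+0.5133)² + (+0.1333)² + (−0.6867)² = 13.8197
Variance = 13.8197 / 12 = 1.1516
SE* = √1.1516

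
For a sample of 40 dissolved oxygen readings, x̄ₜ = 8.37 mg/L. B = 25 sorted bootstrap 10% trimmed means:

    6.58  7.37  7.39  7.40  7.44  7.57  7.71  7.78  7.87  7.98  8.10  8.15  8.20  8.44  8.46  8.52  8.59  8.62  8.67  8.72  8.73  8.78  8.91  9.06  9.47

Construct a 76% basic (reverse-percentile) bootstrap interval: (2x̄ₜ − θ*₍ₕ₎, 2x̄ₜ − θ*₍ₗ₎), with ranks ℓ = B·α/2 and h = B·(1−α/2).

Percentile endpoints at ranks 3 and 22: θ*₍3₎ = 7.39, θ*₍22₎ = 8.78.
Basic interval reflects these around x̄ₜ:
  lower = 2 × 8.37 − 8.78 = 7.96
  upper = 2 × 8.37 − 7.39 = 9.35

(7.96, 9.35)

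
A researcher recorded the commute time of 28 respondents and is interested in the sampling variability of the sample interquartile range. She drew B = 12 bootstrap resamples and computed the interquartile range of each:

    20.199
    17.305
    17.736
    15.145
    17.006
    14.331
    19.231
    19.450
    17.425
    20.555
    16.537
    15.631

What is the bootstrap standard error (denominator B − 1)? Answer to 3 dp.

Bootstrap SE is the standard deviation of the 12 replicate interquartile ranges.
Mean of replicates: (20.199 + 17.305 + 17.736 + 15.145 + 17.006 + 14.331 + 19.231 + 19.450 + 17.425 + 20.555 + 16.537 + 15.631) / 12 = 210.5510 / 12 = 17.5459
Sum of squared deviations: (+2.6531)² + (−0.2409)² + (+0.1901)² + (−2.4009)² + (−0.5399)² + (−3.2149)² + (+1.6851)² + (+1.9041)² + (−0.1209)² + (+3.0091)² + (−1.0089)² + (−1.9149)² = 43.7437
Variance = 43.7437 / 11 = 3.9767
SE* = √3.9767

SE* = 1.994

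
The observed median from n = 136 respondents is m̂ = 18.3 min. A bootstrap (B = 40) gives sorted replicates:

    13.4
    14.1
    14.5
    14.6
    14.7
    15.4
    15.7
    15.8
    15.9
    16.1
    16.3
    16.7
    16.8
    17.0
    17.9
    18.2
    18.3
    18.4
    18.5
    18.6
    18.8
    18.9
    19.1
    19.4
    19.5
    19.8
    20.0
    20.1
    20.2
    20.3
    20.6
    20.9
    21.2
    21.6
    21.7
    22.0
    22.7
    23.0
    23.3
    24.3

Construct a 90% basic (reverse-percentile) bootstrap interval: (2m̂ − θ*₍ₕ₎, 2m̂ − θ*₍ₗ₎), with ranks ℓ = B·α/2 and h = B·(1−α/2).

(13.6, 22.5)

Percentile endpoints at ranks 2 and 38: θ*₍2₎ = 14.1, θ*₍38₎ = 23.0.
Basic interval reflects these around m̂:
  lower = 2 × 18.3 − 23.0 = 13.6
  upper = 2 × 18.3 − 14.1 = 22.5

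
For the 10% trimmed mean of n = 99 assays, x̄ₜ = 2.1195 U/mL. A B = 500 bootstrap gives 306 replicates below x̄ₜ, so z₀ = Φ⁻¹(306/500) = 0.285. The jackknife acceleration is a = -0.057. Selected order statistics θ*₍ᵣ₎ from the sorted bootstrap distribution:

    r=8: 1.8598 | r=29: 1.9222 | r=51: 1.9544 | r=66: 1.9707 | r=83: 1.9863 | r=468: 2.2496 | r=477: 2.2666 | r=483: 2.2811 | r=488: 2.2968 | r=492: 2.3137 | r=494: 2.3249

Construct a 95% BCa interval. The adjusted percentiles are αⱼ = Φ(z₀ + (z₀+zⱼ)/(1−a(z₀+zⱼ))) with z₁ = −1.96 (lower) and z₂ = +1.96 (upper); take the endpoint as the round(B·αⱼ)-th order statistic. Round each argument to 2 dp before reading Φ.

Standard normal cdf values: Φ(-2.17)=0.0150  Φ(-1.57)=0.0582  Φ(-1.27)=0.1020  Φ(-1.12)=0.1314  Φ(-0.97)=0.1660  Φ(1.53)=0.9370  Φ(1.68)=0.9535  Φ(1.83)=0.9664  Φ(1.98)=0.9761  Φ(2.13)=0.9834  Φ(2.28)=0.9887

Lower: z₀ + z₁ = 0.285 + (-1.960) = -1.675; 1 − a(z₀+z₁) = 1 − (-0.057)(-1.675) = 0.9045; argument = 0.285 + (-1.675)/0.9045 = -1.5668 → -1.57.
α₁ = Φ(-1.57) = 0.0582; rank = round(500 × 0.0582) = 29; θ*₍29₎ = 1.9222.
Upper: z₀ + z₂ = 2.245; 1 − a(z₀+z₂) = 1.1280; argument = 2.2753 → 2.28; α₂ = 0.9887; rank = 494; θ*₍494₎ = 2.3249.

(1.9222, 2.3249)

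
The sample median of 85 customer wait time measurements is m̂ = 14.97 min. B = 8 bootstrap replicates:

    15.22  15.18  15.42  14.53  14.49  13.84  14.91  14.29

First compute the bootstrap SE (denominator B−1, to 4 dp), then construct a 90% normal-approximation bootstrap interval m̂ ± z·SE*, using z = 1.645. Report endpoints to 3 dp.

Mean of replicates = 14.7350; sum of squared deviations = 2.0342; SE* = √(2.0342/7) = 0.5391
Margin = 1.645 × 0.5391 = 0.8868
Interval: 14.97 ± 0.8868

(14.083, 15.857)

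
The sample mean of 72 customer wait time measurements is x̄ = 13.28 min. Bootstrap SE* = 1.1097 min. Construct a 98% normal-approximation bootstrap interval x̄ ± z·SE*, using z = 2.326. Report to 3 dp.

(10.699, 15.861)

Margin = 2.326 × 1.1097 = 2.5812
Interval: 13.28 ± 2.5812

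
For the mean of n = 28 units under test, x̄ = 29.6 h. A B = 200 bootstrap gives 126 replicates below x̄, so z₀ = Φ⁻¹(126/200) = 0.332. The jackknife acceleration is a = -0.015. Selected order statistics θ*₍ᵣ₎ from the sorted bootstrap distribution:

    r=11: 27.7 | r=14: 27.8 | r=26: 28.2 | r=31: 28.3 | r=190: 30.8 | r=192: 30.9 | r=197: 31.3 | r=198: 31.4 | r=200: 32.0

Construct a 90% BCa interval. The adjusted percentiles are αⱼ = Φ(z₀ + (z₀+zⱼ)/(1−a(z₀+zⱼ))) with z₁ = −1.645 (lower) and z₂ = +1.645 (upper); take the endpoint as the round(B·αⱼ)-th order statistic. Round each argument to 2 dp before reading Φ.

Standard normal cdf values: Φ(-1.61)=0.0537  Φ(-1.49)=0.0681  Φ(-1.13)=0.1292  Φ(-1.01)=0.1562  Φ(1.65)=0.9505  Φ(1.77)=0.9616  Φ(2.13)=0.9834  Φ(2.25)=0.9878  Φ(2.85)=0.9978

(28.3, 31.4)

Lower: z₀ + z₁ = 0.332 + (-1.645) = -1.313; 1 − a(z₀+z₁) = 1 − (-0.015)(-1.313) = 0.9803; argument = 0.332 + (-1.313)/0.9803 = -1.0074 → -1.01.
α₁ = Φ(-1.01) = 0.1562; rank = round(200 × 0.1562) = 31; θ*₍31₎ = 28.3.
Upper: z₀ + z₂ = 1.977; 1 − a(z₀+z₂) = 1.0297; argument = 2.2521 → 2.25; α₂ = 0.9878; rank = 198; θ*₍198₎ = 31.4.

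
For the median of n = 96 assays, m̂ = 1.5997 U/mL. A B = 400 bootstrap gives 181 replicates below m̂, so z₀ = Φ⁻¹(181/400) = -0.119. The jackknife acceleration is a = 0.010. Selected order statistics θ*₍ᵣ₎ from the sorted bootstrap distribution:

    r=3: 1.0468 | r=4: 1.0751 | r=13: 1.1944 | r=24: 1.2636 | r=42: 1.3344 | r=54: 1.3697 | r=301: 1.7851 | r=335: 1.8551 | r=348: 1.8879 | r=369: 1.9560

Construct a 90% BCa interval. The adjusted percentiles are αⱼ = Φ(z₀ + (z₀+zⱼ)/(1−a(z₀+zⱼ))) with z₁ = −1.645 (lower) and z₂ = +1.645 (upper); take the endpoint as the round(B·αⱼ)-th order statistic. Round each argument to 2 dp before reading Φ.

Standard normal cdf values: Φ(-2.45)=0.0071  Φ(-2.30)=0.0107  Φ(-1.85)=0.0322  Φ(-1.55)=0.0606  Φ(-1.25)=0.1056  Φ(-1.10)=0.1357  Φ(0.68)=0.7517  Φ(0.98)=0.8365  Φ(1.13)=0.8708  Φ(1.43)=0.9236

Lower: z₀ + z₁ = -0.119 + (-1.645) = -1.764; 1 − a(z₀+z₁) = 1 − (0.010)(-1.764) = 1.0176; argument = -0.119 + (-1.764)/1.0176 = -1.8524 → -1.85.
α₁ = Φ(-1.85) = 0.0322; rank = round(400 × 0.0322) = 13; θ*₍13₎ = 1.1944.
Upper: z₀ + z₂ = 1.526; 1 − a(z₀+z₂) = 0.9847; argument = 1.4306 → 1.43; α₂ = 0.9236; rank = 369; θ*₍369₎ = 1.9560.

(1.1944, 1.9560)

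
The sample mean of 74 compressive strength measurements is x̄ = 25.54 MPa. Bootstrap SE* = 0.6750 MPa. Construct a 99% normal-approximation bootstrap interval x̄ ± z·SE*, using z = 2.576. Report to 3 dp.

Margin = 2.576 × 0.6750 = 1.7388
Interval: 25.54 ± 1.7388

(23.801, 27.279)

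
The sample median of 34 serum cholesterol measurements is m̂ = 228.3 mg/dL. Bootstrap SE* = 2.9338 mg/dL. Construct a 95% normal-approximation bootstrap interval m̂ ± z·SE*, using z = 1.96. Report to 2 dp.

(222.55, 234.05)

Margin = 1.96 × 2.9338 = 5.750
Interval: 228.3 ± 5.750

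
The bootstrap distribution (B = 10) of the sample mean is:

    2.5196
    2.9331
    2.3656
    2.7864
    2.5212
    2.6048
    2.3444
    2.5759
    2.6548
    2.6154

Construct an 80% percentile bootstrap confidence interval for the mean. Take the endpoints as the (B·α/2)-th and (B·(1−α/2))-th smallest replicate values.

(2.3444, 2.7864)

Sorted replicates: 2.3444, 2.3656, 2.5196, 2.5212, 2.5759, 2.6048, 2.6154, 2.6548, 2.7864, 2.9331
α = 0.20; lower rank = 10 × 0.100 = 1; upper rank = 10 × 0.900 = 9.
The 1st smallest replicate is 2.3444; the 9th is 2.7864.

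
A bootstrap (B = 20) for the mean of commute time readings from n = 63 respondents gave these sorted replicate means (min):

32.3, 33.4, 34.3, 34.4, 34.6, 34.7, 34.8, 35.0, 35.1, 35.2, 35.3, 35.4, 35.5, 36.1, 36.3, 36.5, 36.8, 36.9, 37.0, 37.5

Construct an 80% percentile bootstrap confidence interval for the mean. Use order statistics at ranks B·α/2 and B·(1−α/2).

α = 0.20; lower rank = 20 × 0.100 = 2; upper rank = 20 × 0.900 = 18.
The 2nd smallest replicate is 33.4; the 18th is 36.9.

(33.4, 36.9)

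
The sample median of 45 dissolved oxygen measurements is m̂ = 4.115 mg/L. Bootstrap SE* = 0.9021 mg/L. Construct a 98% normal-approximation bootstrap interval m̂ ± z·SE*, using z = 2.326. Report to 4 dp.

(2.0167, 6.2133)

Margin = 2.326 × 0.9021 = 2.09828
Interval: 4.115 ± 2.09828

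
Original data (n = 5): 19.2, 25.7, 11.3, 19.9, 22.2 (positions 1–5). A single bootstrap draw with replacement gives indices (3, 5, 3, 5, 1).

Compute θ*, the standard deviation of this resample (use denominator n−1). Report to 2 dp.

Resample values: 11.3, 22.2, 11.3, 22.2, 19.2.
Mean = 17.2400; sum of squared deviations = 123.6120
s² = 123.6120 / 4 = 30.9030
s = √30.9030 = 5.56

θ* = 5.56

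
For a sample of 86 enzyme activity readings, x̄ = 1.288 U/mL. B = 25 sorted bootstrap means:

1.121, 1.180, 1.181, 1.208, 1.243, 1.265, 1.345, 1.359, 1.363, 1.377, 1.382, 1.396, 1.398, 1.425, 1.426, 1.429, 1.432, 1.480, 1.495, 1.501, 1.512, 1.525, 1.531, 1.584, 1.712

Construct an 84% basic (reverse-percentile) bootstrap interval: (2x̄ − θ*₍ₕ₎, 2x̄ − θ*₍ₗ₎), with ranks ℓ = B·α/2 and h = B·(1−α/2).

Percentile endpoints at ranks 2 and 23: θ*₍2₎ = 1.180, θ*₍23₎ = 1.531.
Basic interval reflects these around x̄:
  lower = 2 × 1.288 − 1.531 = 1.045
  upper = 2 × 1.288 − 1.180 = 1.396

(1.045, 1.396)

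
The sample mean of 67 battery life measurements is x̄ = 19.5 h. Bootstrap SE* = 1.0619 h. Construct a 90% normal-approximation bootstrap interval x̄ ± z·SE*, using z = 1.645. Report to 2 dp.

(17.75, 21.25)

Margin = 1.645 × 1.0619 = 1.747
Interval: 19.5 ± 1.747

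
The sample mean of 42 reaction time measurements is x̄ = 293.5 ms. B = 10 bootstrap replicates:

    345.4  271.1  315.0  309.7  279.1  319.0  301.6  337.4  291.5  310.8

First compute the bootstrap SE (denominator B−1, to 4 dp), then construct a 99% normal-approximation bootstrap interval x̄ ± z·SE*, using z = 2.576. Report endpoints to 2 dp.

Mean of replicates = 308.0600; sum of squared deviations = 4953.8440; SE* = √(4953.8440/9) = 23.4612
Margin = 2.576 × 23.4612 = 60.436
Interval: 293.5 ± 60.436

(233.06, 353.94)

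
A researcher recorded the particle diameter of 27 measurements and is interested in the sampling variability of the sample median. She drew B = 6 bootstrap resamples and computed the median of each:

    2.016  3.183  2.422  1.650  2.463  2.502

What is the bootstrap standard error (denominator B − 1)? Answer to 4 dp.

Bootstrap SE is the standard deviation of the 6 replicate medians.
Mean of replicates: (2.016 + 3.183 + 2.422 + 1.650 + 2.463 + 2.502) / 6 = 14.23600 / 6 = 2.37267
Sum of squared deviations: (−0.35667)² + (+0.81033)² + (+0.04933)² + (−0.72267)² + (+0.09033)² + (+0.12933)² = 1.33342
Variance = 1.33342 / 5 = 0.26668
SE* = √0.26668

SE* = 0.5164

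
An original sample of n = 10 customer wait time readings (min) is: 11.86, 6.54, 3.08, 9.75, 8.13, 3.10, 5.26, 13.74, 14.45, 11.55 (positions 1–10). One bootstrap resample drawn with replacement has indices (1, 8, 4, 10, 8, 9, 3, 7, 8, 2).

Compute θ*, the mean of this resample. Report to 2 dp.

θ* = 10.37

Resample values: 11.86, 13.74, 9.75, 11.55, 13.74, 14.45, 3.08, 5.26, 13.74, 6.54.
Mean = (11.86 + 13.74 + 9.75 + 11.55 + 13.74 + 14.45 + 3.08 + 5.26 + 13.74 + 6.54) / 10 = 103.710 / 10 = 10.37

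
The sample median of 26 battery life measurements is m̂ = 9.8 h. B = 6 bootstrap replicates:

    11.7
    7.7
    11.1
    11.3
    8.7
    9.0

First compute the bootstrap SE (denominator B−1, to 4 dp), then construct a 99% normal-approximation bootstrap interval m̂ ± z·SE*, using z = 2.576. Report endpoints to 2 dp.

Mean of replicates = 9.9167; sum of squared deviations = 13.7283; SE* = √(13.7283/5) = 1.6570
Margin = 2.576 × 1.6570 = 4.268
Interval: 9.8 ± 4.268

(5.53, 14.07)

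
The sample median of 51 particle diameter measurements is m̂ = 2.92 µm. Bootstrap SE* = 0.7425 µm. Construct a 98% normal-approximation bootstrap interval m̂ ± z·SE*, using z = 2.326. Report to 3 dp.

(1.193, 4.647)

Margin = 2.326 × 0.7425 = 1.7271
Interval: 2.92 ± 1.7271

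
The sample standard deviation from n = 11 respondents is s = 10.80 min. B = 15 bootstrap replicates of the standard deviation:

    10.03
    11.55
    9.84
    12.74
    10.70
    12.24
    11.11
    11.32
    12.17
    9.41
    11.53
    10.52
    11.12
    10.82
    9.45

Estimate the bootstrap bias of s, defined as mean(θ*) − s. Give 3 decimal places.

bias = +0.170

mean(θ*) = (10.03 + 11.55 + 9.84 + 12.74 + 10.70 + 12.24 + 11.11 + 11.32 + 12.17 + 9.41 + 11.53 + 10.52 + 11.12 + 10.82 + 9.45) / 15 = 10.9700
bias = 10.9700 − 10.80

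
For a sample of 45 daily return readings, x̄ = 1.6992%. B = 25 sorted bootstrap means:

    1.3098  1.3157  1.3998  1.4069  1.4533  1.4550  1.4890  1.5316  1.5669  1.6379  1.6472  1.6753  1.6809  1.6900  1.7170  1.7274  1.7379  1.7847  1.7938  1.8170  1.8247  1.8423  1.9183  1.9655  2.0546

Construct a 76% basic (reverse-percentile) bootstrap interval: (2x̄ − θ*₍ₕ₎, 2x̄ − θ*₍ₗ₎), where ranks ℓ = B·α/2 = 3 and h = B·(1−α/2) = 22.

(1.5561, 1.9986)

Percentile endpoints at ranks 3 and 22: θ*₍3₎ = 1.3998, θ*₍22₎ = 1.8423.
Basic interval reflects these around x̄:
  lower = 2 × 1.6992 − 1.8423 = 1.5561
  upper = 2 × 1.6992 − 1.3998 = 1.9986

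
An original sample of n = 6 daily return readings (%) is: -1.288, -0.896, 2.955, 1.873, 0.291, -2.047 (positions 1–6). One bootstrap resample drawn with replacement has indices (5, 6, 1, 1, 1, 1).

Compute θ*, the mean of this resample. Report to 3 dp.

Resample values: 0.291, -2.047, -1.288, -1.288, -1.288, -1.288.
Mean = (0.291 + (-2.047) + (-1.288) + (-1.288) + (-1.288) + (-1.288)) / 6 = -6.9080 / 6 = -1.151

θ* = -1.151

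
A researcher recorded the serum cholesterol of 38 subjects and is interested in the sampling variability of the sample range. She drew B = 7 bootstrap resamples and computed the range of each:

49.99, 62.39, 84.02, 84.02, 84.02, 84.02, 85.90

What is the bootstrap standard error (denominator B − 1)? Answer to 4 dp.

Bootstrap SE is the standard deviation of the 7 replicate ranges.
Mean of replicates: (49.99 + 62.39 + 84.02 + 84.02 + 84.02 + 84.02 + 85.90) / 7 = 534.36000 / 7 = 76.33714
Sum of squared deviations: (−26.34714)² + (−13.94714)² + (+7.68286)² + (+7.68286)² + (+7.68286)² + (+7.68286)² + (+9.56286)² = 1216.24814
Variance = 1216.24814 / 6 = 202.70802
SE* = √202.70802

SE* = 14.2376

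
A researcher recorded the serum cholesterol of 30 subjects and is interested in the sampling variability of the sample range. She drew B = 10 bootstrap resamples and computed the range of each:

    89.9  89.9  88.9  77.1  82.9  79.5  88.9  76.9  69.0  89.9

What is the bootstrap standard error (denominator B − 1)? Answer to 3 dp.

SE* = 7.393

Bootstrap SE is the standard deviation of the 10 replicate ranges.
Mean of replicates: (89.9 + 89.9 + 88.9 + 77.1 + 82.9 + 79.5 + 88.9 + 76.9 + 69.0 + 89.9) / 10 = 832.9000 / 10 = 83.2900
Sum of squared deviations: (+6.6100)² + (+6.6100)² + (+5.6100)² + (−6.1900)² + (−0.3900)² + (−3.7900)² + (+5.6100)² + (−6.3900)² + (−14.2900)² + (+6.6100)² = 491.8890
Variance = 491.8890 / 9 = 54.6543
SE* = √54.6543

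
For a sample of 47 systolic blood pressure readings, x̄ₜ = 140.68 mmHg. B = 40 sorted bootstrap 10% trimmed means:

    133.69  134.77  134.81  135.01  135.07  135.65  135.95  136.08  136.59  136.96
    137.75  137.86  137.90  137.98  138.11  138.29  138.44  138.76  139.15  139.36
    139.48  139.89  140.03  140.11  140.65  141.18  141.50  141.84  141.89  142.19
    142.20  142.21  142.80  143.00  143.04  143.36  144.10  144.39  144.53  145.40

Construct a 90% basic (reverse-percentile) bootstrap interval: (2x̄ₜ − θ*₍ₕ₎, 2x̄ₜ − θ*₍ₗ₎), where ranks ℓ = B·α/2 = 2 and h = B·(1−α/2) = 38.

Percentile endpoints at ranks 2 and 38: θ*₍2₎ = 134.77, θ*₍38₎ = 144.39.
Basic interval reflects these around x̄ₜ:
  lower = 2 × 140.68 − 144.39 = 136.97
  upper = 2 × 140.68 − 134.77 = 146.59

(136.97, 146.59)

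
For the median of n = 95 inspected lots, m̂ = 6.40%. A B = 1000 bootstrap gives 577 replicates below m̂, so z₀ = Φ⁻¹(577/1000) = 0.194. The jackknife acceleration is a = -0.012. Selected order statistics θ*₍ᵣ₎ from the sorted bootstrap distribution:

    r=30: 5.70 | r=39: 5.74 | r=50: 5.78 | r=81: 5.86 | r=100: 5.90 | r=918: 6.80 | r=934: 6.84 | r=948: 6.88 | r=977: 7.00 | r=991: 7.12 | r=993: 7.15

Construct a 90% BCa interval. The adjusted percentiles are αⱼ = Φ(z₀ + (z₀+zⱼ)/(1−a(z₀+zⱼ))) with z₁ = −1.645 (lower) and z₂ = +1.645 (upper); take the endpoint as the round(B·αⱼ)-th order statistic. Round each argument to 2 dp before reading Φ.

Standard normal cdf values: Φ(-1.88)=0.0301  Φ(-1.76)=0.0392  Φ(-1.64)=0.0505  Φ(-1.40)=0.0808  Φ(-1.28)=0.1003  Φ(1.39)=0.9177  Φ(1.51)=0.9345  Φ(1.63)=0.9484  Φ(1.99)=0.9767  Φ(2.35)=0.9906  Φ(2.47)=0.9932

Lower: z₀ + z₁ = 0.194 + (-1.645) = -1.451; 1 − a(z₀+z₁) = 1 − (-0.012)(-1.451) = 0.9826; argument = 0.194 + (-1.451)/0.9826 = -1.2827 → -1.28.
α₁ = Φ(-1.28) = 0.1003; rank = round(1000 × 0.1003) = 100; θ*₍100₎ = 5.90.
Upper: z₀ + z₂ = 1.839; 1 − a(z₀+z₂) = 1.0221; argument = 1.9933 → 1.99; α₂ = 0.9767; rank = 977; θ*₍977₎ = 7.00.

(5.90, 7.00)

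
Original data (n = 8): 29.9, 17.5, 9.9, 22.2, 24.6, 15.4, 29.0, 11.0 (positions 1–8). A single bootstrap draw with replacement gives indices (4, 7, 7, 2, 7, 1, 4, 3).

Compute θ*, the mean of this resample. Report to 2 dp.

θ* = 23.59

Resample values: 22.2, 29.0, 29.0, 17.5, 29.0, 29.9, 22.2, 9.9.
Mean = (22.2 + 29.0 + 29.0 + 17.5 + 29.0 + 29.9 + 22.2 + 9.9) / 8 = 188.70 / 8 = 23.59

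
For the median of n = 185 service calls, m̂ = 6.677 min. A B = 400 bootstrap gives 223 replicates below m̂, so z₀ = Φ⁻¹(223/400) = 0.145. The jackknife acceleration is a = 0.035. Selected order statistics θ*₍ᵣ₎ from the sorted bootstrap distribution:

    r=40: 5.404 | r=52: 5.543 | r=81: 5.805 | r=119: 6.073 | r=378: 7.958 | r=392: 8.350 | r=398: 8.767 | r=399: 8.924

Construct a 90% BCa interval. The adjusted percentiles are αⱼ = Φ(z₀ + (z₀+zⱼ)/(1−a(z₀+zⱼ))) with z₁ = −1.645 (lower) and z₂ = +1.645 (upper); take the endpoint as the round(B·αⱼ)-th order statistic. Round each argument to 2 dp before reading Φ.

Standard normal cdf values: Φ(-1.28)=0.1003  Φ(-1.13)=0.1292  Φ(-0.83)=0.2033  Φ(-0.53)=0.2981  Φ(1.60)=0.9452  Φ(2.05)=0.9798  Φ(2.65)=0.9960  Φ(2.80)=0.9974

(5.404, 8.350)

Lower: z₀ + z₁ = 0.145 + (-1.645) = -1.500; 1 − a(z₀+z₁) = 1 − (0.035)(-1.500) = 1.0525; argument = 0.145 + (-1.500)/1.0525 = -1.2802 → -1.28.
α₁ = Φ(-1.28) = 0.1003; rank = round(400 × 0.1003) = 40; θ*₍40₎ = 5.404.
Upper: z₀ + z₂ = 1.790; 1 − a(z₀+z₂) = 0.9374; argument = 2.0546 → 2.05; α₂ = 0.9798; rank = 392; θ*₍392₎ = 8.350.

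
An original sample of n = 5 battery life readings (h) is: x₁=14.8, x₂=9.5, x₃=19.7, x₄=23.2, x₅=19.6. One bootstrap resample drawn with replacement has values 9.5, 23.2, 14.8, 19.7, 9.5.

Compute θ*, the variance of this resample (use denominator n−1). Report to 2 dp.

Mean = 15.3400; sum of squared deviations = 149.2920
s² = 149.2920 / 4 = 37.3230

θ* = 37.32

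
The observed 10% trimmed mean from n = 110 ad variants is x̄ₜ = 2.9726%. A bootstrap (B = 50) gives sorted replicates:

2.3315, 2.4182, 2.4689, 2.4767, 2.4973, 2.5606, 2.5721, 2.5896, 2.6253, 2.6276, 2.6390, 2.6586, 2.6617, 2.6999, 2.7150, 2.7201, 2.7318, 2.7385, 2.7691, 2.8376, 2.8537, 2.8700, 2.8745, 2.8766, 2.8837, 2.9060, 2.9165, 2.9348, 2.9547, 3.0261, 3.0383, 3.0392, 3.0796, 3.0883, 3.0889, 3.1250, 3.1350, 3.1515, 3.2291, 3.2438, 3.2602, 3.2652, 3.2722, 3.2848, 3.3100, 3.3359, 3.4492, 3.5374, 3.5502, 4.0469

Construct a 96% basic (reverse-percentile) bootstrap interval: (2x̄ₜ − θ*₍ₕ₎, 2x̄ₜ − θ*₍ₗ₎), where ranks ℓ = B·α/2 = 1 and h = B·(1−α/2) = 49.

Percentile endpoints at ranks 1 and 49: θ*₍1₎ = 2.3315, θ*₍49₎ = 3.5502.
Basic interval reflects these around x̄ₜ:
  lower = 2 × 2.9726 − 3.5502 = 2.3950
  upper = 2 × 2.9726 − 2.3315 = 3.6137

(2.3950, 3.6137)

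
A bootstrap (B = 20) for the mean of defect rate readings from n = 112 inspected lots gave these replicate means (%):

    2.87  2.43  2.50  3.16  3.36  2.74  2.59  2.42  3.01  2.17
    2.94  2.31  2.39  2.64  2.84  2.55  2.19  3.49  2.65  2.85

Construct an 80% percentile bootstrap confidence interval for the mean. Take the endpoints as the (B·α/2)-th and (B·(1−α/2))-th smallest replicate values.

Sorted replicates: 2.17, 2.19, 2.31, 2.39, 2.42, 2.43, 2.50, 2.55, 2.59, 2.64, 2.65, 2.74, 2.84, 2.85, 2.87, 2.94, 3.01, 3.16, 3.36, 3.49
α = 0.20; lower rank = 20 × 0.100 = 2; upper rank = 20 × 0.900 = 18.
The 2nd smallest replicate is 2.19; the 18th is 3.16.

(2.19, 3.16)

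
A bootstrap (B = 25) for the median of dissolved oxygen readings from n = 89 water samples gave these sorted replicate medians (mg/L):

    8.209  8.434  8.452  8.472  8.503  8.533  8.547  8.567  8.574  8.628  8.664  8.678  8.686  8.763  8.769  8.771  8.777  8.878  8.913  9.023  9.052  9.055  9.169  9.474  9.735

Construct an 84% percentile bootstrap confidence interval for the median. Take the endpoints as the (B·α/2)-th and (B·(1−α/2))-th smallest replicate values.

α = 0.16; lower rank = 25 × 0.080 = 2; upper rank = 25 × 0.920 = 23.
The 2nd smallest replicate is 8.434; the 23rd is 9.169.

(8.434, 9.169)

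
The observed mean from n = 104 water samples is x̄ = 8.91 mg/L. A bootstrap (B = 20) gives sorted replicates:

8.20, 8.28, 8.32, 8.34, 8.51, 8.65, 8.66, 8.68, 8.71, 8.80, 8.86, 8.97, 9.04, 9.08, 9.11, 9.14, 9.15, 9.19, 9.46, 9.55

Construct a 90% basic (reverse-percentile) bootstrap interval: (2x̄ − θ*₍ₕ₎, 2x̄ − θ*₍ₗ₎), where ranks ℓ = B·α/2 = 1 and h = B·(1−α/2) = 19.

(8.36, 9.62)

Percentile endpoints at ranks 1 and 19: θ*₍1₎ = 8.20, θ*₍19₎ = 9.46.
Basic interval reflects these around x̄:
  lower = 2 × 8.91 − 9.46 = 8.36
  upper = 2 × 8.91 − 8.20 = 9.62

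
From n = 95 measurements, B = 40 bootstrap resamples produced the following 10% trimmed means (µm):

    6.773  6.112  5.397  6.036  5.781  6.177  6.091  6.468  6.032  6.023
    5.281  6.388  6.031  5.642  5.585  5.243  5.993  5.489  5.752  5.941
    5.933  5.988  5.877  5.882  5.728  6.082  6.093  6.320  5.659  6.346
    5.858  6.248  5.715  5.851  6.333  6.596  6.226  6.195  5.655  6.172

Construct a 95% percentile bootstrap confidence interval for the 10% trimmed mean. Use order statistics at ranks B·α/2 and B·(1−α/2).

Sorted replicates: 5.243, 5.281, 5.397, 5.489, 5.585, 5.642, 5.655, 5.659, 5.715, 5.728, 5.752, 5.781, 5.851, 5.858, 5.877, 5.882, 5.933, 5.941, 5.988, 5.993, 6.023, 6.031, 6.032, 6.036, 6.082, 6.091, 6.093, 6.112, 6.172, 6.177, 6.195, 6.226, 6.248, 6.320, 6.333, 6.346, 6.388, 6.468, 6.596, 6.773
α = 0.05; lower rank = 40 × 0.025 = 1; upper rank = 40 × 0.975 = 39.
The 1st smallest replicate is 5.243; the 39th is 6.596.

(5.243, 6.596)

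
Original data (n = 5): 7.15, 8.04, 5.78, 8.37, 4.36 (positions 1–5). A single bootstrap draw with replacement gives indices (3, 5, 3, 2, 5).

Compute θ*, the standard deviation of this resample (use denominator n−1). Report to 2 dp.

θ* = 1.51

Resample values: 5.78, 4.36, 5.78, 8.04, 4.36.
Mean = 5.6640; sum of squared deviations = 9.0731
s² = 9.0731 / 4 = 2.2683
s = √2.2683 = 1.51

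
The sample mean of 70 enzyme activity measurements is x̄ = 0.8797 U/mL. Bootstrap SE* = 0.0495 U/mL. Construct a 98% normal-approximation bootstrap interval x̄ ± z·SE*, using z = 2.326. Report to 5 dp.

(0.76456, 0.99484)

Margin = 2.326 × 0.0495 = 0.115137
Interval: 0.8797 ± 0.115137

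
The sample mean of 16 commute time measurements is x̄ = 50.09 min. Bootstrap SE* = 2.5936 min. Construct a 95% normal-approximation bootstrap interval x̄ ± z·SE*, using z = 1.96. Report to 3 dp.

(45.007, 55.173)

Margin = 1.96 × 2.5936 = 5.0835
Interval: 50.09 ± 5.0835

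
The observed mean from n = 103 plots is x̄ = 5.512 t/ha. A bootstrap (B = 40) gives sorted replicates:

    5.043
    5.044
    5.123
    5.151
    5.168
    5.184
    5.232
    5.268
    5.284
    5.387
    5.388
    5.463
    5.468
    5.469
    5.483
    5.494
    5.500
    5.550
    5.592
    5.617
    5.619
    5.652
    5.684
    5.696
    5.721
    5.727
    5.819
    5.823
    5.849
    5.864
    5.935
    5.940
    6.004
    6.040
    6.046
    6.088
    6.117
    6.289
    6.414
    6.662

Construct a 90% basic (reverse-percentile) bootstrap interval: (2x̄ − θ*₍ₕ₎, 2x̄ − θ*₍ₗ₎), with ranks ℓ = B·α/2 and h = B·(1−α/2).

Percentile endpoints at ranks 2 and 38: θ*₍2₎ = 5.044, θ*₍38₎ = 6.289.
Basic interval reflects these around x̄:
  lower = 2 × 5.512 − 6.289 = 4.735
  upper = 2 × 5.512 − 5.044 = 5.980

(4.735, 5.980)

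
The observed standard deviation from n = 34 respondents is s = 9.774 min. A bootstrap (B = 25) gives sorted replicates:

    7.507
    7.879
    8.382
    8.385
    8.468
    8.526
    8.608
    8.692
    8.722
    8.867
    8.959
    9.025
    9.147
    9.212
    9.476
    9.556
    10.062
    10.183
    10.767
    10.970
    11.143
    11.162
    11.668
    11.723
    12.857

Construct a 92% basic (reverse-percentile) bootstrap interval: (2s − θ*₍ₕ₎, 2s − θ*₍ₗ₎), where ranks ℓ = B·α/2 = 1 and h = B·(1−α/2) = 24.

(7.825, 12.041)

Percentile endpoints at ranks 1 and 24: θ*₍1₎ = 7.507, θ*₍24₎ = 11.723.
Basic interval reflects these around s:
  lower = 2 × 9.774 − 11.723 = 7.825
  upper = 2 × 9.774 − 7.507 = 12.041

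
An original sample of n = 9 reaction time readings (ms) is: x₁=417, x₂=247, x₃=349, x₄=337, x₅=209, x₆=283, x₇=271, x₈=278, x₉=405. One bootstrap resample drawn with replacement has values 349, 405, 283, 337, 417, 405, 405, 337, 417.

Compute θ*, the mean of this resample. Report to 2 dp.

Mean = (349 + 405 + 283 + 337 + 417 + 405 + 405 + 337 + 417) / 9 = 3355.0 / 9 = 372.78

θ* = 372.78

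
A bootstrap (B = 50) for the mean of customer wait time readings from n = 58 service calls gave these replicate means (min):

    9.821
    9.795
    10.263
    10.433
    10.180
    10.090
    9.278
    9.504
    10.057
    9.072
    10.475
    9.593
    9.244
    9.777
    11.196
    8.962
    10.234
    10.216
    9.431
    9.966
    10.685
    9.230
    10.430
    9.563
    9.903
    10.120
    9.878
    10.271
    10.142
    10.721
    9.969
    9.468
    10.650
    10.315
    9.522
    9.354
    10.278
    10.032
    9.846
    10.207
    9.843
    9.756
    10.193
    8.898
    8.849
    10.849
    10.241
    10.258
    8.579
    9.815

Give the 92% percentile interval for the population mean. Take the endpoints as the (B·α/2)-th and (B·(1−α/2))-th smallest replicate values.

Sorted replicates: 8.579, 8.849, 8.898, 8.962, 9.072, 9.230, 9.244, 9.278, 9.354, 9.431, 9.468, 9.504, 9.522, 9.563, 9.593, 9.756, 9.777, 9.795, 9.815, 9.821, 9.843, 9.846, 9.878, 9.903, 9.966, 9.969, 10.032, 10.057, 10.090, 10.120, 10.142, 10.180, 10.193, 10.207, 10.216, 10.234, 10.241, 10.258, 10.263, 10.271, 10.278, 10.315, 10.430, 10.433, 10.475, 10.650, 10.685, 10.721, 10.849, 11.196
α = 0.08; lower rank = 50 × 0.040 = 2; upper rank = 50 × 0.960 = 48.
The 2nd smallest replicate is 8.849; the 48th is 10.721.

(8.849, 10.721)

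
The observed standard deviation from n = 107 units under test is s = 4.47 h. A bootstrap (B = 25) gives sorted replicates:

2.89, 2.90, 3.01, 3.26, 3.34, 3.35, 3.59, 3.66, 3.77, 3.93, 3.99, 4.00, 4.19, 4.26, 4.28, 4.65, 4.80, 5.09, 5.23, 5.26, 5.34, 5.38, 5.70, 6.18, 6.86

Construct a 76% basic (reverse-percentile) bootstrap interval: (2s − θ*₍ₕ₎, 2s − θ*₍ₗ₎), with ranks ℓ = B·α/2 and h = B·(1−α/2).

(3.56, 5.93)

Percentile endpoints at ranks 3 and 22: θ*₍3₎ = 3.01, θ*₍22₎ = 5.38.
Basic interval reflects these around s:
  lower = 2 × 4.47 − 5.38 = 3.56
  upper = 2 × 4.47 − 3.01 = 5.93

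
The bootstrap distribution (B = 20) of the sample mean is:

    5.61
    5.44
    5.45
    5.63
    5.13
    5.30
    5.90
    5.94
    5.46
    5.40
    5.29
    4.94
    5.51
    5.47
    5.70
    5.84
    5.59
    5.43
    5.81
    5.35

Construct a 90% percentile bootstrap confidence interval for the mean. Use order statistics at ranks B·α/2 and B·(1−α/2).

Sorted replicates: 4.94, 5.13, 5.29, 5.30, 5.35, 5.40, 5.43, 5.44, 5.45, 5.46, 5.47, 5.51, 5.59, 5.61, 5.63, 5.70, 5.81, 5.84, 5.90, 5.94
α = 0.10; lower rank = 20 × 0.050 = 1; upper rank = 20 × 0.950 = 19.
The 1st smallest replicate is 4.94; the 19th is 5.90.

(4.94, 5.90)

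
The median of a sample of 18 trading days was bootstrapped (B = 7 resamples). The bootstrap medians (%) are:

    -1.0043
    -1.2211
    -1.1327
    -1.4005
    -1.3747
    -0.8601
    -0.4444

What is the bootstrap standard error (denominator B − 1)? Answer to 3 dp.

SE* = 0.334

Bootstrap SE is the standard deviation of the 7 replicate medians.
Mean of replicates: ((-1.0043) + (-1.2211) + (-1.1327) + (-1.4005) + (-1.3747) + (-0.8601) + (-0.4444)) / 7 = -7.43780 / 7 = -1.06254
Sum of squared deviations: (+0.05824)² + (−0.15856)² + (−0.07016)² + (−0.33796)² + (−0.31216)² + (+0.20244)² + (+0.61814)² = 0.66820
Variance = 0.66820 / 6 = 0.11137
SE* = √0.11137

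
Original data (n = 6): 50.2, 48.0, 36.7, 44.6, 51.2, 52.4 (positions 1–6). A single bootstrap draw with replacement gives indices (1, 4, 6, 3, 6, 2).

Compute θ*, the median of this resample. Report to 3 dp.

Resample values: 50.2, 44.6, 52.4, 36.7, 52.4, 48.0.
Sorted: 36.7, 44.6, 48.0, 50.2, 52.4, 52.4
Median = average of the two middle values = 49.100

θ* = 49.100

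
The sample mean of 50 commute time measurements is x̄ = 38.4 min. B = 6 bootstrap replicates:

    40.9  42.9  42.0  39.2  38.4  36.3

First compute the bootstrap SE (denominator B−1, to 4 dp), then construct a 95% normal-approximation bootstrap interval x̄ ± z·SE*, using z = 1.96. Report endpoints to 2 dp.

(33.59, 43.21)

Mean of replicates = 39.9500; sum of squared deviations = 30.0950; SE* = √(30.0950/5) = 2.4534
Margin = 1.96 × 2.4534 = 4.809
Interval: 38.4 ± 4.809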